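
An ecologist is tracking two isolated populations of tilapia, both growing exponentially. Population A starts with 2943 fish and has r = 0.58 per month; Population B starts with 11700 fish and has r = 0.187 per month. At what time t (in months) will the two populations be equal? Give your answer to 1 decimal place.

Set 2943·e^(0.58t) = 11700·e^(0.187t).
e^((0.58 − 0.187)t) = 11700/2943 → e^(0.393·t) = 3.9755.
0.393·t = ln(3.9755) = 1.3802, so t = 1.3802/0.393 = 3.5119.

3.5 months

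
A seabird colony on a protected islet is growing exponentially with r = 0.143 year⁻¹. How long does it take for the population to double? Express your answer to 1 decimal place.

Doubling time t_d = ln(2)/r = 0.6931/0.143 = 4.8472.

4.8 years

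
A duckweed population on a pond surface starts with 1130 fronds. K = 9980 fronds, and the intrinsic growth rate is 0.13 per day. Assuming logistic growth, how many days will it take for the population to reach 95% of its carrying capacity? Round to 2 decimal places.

A = (K − N₀)/N₀ = (9980 − 1130)/1130 = 7.8319.
Solve 9980/(1 + 7.8319·e^(−0.13t)) = 9481: 1 + 7.8319·e^(−0.13t) = 1.0526, so e^(−0.13t) = 0.00672019.
−0.13·t = ln(0.00672019) = -5.0026, so t = 5.0026/0.13 = 38.482.

38.48 days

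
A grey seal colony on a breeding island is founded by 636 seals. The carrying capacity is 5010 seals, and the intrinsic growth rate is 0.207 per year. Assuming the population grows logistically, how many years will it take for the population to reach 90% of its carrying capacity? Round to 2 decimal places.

19.93 years

A = (K − N₀)/N₀ = (5010 − 636)/636 = 6.8774.
Solve 5010/(1 + 6.8774·e^(−0.207t)) = 4509: 1 + 6.8774·e^(−0.207t) = 1.1111, so e^(−0.207t) = 0.0161561.
−0.207·t = ln(0.0161561) = -4.1255, so t = 4.1255/0.207 = 19.93.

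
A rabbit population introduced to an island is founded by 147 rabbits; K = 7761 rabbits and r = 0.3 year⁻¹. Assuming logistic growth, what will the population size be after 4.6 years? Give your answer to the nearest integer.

A = (K − N₀)/N₀ = (7761 − 147)/147 = 51.796.
N(t) = K/(1 + A·e^(−rt)) = 7761/(1 + 51.796×e^(−0.3×4.6)).
e^(−1.38) = 0.25158; denominator = 1 + 51.796×0.25158 = 14.031.
N = 7761/14.031 = 553.143.

553 rabbits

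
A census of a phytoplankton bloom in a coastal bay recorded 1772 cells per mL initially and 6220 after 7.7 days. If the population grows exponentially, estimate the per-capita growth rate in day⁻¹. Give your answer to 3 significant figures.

From N(t) = N₀·e^(rt): e^(r·7.7) = 6220/1772 = 3.5102.
r·7.7 = ln(3.5102) = 1.2557, so r = 1.2557/7.7 = 0.16307.

0.163 per day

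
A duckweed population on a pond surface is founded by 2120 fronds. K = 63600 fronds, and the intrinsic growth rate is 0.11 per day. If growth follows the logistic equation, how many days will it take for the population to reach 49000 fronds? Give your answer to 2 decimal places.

A = (K − N₀)/N₀ = (63600 − 2120)/2120 = 29.
Solve 63600/(1 + 29·e^(−0.11t)) = 49000: 1 + 29·e^(−0.11t) = 1.298, so e^(−0.11t) = 0.0102745.
−0.11·t = ln(0.0102745) = -4.5781, so t = 4.5781/0.11 = 41.619.

41.62 days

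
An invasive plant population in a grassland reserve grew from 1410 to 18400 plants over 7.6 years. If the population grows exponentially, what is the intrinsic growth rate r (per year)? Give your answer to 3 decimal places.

From N(t) = N₀·e^(rt): e^(r·7.6) = 18400/1410 = 13.05.
r·7.6 = ln(13.05) = 2.5688, so r = 2.5688/7.6 = 0.33799.

0.338 per year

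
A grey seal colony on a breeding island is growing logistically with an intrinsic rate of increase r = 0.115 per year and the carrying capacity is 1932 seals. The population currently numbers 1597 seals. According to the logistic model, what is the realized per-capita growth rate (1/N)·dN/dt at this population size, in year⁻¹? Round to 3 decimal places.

(1/N)·dN/dt = r(1 − N/K) = 0.115 × (1 − 1597/1932).
= 0.115 × 0.1734 = 0.01994.

0.020 per year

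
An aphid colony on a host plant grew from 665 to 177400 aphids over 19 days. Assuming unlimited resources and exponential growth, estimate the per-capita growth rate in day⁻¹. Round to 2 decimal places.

0.29 per day

From N(t) = N₀·e^(rt): e^(r·19) = 177400/665 = 266.77.
r·19 = ln(266.77) = 5.5864, so r = 5.5864/19 = 0.29402.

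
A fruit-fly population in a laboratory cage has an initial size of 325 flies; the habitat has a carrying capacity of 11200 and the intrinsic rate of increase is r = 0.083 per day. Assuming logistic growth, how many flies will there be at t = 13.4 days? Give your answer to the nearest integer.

A = (K − N₀)/N₀ = (11200 − 325)/325 = 33.462.
N(t) = K/(1 + A·e^(−rt)) = 11200/(1 + 33.462×e^(−0.083×13.4)).
e^(−1.112) = 0.32883; denominator = 1 + 33.462×0.32883 = 12.003.
N = 11200/12.003 = 933.076.

933 flies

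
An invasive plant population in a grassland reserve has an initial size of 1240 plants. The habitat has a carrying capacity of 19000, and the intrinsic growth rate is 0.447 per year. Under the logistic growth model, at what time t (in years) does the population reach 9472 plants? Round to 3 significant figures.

5.94 years

A = (K − N₀)/N₀ = (19000 − 1240)/1240 = 14.323.
Solve 19000/(1 + 14.323·e^(−0.447t)) = 9472: 1 + 14.323·e^(−0.447t) = 2.0059, so e^(−0.447t) = 0.0702326.
−0.447·t = ln(0.0702326) = -2.6559, so t = 2.6559/0.447 = 5.9417.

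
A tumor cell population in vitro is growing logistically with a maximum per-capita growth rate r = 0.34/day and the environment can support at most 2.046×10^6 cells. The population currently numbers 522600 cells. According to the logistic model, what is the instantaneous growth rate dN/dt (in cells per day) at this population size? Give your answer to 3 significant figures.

dN/dt = rN(1 − N/K) = 0.34 × 522600 × (1 − 522600/2.046×10^6).
1 − 522600/2.046×10^6 = 0.74457; dN/dt = 0.34 × 522600 × 0.74457 = 1.32299×10^5.

132000 cells per day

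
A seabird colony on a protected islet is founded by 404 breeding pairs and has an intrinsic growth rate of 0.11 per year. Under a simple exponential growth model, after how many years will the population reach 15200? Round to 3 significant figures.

33.0 years

Set N₀·e^(rt) = 15200: e^(0.11·t) = 15200/404 = 37.624.
0.11·t = ln(37.624) = 3.6276, so t = 3.6276/0.11 = 32.979.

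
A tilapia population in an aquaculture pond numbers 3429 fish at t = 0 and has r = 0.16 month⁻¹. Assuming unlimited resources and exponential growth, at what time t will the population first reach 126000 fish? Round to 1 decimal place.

Set N₀·e^(rt) = 126000: e^(0.16·t) = 126000/3429 = 36.745.
0.16·t = ln(36.745) = 3.604, so t = 3.604/0.16 = 22.525.

22.5 months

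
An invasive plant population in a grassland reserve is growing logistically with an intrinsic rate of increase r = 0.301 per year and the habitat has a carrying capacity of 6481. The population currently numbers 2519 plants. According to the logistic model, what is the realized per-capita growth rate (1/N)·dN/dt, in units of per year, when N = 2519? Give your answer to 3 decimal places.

(1/N)·dN/dt = r(1 − N/K) = 0.301 × (1 − 2519/6481).
= 0.301 × 0.61133 = 0.18401.

0.184 per year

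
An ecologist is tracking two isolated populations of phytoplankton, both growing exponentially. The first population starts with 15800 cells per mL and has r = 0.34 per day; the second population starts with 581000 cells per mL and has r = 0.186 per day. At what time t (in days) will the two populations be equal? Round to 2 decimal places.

23.41 days

Set 15800·e^(0.34t) = 581000·e^(0.186t).
e^((0.34 − 0.186)t) = 581000/15800 → e^(0.154·t) = 36.772.
0.154·t = ln(36.772) = 3.6047, so t = 3.6047/0.154 = 23.407.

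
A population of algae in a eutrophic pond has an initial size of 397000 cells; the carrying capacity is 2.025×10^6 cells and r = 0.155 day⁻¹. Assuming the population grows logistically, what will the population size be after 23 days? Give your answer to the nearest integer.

1814453 cells

A = (K − N₀)/N₀ = (2.025×10^6 − 397000)/397000 = 4.1008.
N(t) = K/(1 + A·e^(−rt)) = 2.025×10^6/(1 + 4.1008×e^(−0.155×23)).
e^(−3.565) = 0.028297; denominator = 1 + 4.1008×0.028297 = 1.116.
N = 2.025×10^6/1.116 = 1.814453×10^6.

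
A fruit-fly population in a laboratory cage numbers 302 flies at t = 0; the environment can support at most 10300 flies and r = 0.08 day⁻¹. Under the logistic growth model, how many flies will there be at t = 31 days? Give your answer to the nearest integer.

2730 flies

A = (K − N₀)/N₀ = (10300 − 302)/302 = 33.106.
N(t) = K/(1 + A·e^(−rt)) = 10300/(1 + 33.106×e^(−0.08×31)).
e^(−2.48) = 0.083743; denominator = 1 + 33.106×0.083743 = 3.7724.
N = 10300/3.7724 = 2730.36.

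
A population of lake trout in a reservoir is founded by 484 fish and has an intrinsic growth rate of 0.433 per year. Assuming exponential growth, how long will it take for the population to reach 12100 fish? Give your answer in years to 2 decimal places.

7.43 years

Set N₀·e^(rt) = 12100: e^(0.433·t) = 12100/484 = 25.
0.433·t = ln(25) = 3.2189, so t = 3.2189/0.433 = 7.4339.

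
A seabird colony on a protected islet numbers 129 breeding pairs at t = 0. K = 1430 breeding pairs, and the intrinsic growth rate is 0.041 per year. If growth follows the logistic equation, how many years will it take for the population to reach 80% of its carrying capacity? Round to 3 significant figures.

A = (K − N₀)/N₀ = (1430 − 129)/129 = 10.085.
Solve 1430/(1 + 10.085·e^(−0.041t)) = 1144: 1 + 10.085·e^(−0.041t) = 1.25, so e^(−0.041t) = 0.0247886.
−0.041·t = ln(0.0247886) = -3.6974, so t = 3.6974/0.041 = 90.18.

90.2 years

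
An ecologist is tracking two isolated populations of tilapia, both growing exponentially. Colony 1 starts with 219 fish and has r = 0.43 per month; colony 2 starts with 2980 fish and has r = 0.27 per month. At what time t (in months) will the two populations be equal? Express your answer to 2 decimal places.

16.32 months

Set 219·e^(0.43t) = 2980·e^(0.27t).
e^((0.43 − 0.27)t) = 2980/219 → e^(0.16·t) = 13.607.
0.16·t = ln(13.607) = 2.6106, so t = 2.6106/0.16 = 16.316.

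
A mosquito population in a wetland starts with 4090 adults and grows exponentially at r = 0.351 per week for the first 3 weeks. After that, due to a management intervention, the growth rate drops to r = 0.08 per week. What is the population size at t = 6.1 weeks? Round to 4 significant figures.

Phase 1: N(3) = 4090·e^(0.351×3) = 4090·e^1.053 = 11722.9.
Phase 2 runs for 6.1 − 3 = 3.1 weeks at r = 0.08.
N(6.1) = 11722.9·e^(0.08×3.1) = 11722.9·e^0.248 = 15022.4.

15020 adults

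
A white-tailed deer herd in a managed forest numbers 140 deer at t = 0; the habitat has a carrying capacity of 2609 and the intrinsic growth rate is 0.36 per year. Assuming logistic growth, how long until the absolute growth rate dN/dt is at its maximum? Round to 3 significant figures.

Logistic growth is fastest at N = K/2 = 1304.5.
A = (K − N₀)/N₀ = 17.636. Set K/(1 + A·e^(−rt)) = K/2 → A·e^(−rt) = 1.
e^(−0.36t) = 1/17.636 = 0.0567031, so t = ln(17.636)/0.36 = 2.8699/0.36 = 7.972.

7.97 years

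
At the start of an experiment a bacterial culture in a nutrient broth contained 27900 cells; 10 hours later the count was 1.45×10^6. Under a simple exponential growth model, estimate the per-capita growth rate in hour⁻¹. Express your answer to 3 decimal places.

0.395 per hour

From N(t) = N₀·e^(rt): e^(r·10) = 1.45×10^6/27900 = 51.971.
r·10 = ln(51.971) = 3.9507, so r = 3.9507/10 = 0.39507.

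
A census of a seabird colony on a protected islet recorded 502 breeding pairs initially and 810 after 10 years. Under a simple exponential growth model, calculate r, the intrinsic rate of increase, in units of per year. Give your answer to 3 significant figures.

0.0478 per year

From N(t) = N₀·e^(rt): e^(r·10) = 810/502 = 1.6135.
r·10 = ln(1.6135) = 0.47843, so r = 0.47843/10 = 0.047843.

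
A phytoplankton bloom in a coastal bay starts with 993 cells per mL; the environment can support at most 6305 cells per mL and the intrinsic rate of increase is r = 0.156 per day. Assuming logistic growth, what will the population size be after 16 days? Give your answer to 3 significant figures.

A = (K − N₀)/N₀ = (6305 − 993)/993 = 5.3494.
N(t) = K/(1 + A·e^(−rt)) = 6305/(1 + 5.3494×e^(−0.156×16)).
e^(−2.496) = 0.082414; denominator = 1 + 5.3494×0.082414 = 1.4409.
N = 6305/1.4409 = 4375.83.

4380 cells per mL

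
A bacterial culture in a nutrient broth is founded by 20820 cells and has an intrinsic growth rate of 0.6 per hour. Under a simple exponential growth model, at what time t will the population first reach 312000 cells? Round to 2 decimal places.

Set N₀·e^(rt) = 312000: e^(0.6·t) = 312000/20820 = 14.986.
0.6·t = ln(14.986) = 2.7071, so t = 2.7071/0.6 = 4.5118.

4.51 hours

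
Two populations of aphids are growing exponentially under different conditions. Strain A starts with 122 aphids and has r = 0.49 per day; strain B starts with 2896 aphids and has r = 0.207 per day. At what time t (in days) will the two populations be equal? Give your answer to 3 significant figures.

11.2 days

Set 122·e^(0.49t) = 2896·e^(0.207t).
e^((0.49 − 0.207)t) = 2896/122 → e^(0.283·t) = 23.738.
0.283·t = ln(23.738) = 3.1671, so t = 3.1671/0.283 = 11.191.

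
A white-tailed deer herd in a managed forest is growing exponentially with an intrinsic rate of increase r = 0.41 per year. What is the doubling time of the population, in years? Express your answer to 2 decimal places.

1.69 years

Doubling time t_d = ln(2)/r = 0.6931/0.41 = 1.6906.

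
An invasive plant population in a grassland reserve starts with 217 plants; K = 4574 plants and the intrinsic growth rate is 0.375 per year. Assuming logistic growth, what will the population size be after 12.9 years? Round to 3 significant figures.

A = (K − N₀)/N₀ = (4574 − 217)/217 = 20.078.
N(t) = K/(1 + A·e^(−rt)) = 4574/(1 + 20.078×e^(−0.375×12.9)).
e^(−4.838) = 0.0079268; denominator = 1 + 20.078×0.0079268 = 1.1592.
N = 4574/1.1592 = 3945.97.

3950 plants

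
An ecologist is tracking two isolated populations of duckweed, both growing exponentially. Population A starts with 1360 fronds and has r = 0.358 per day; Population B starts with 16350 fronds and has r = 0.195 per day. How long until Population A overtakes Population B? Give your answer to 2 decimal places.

15.26 days

Set 1360·e^(0.358t) = 16350·e^(0.195t).
e^((0.358 − 0.195)t) = 16350/1360 → e^(0.163·t) = 12.022.
0.163·t = ln(12.022) = 2.4867, so t = 2.4867/0.163 = 15.256.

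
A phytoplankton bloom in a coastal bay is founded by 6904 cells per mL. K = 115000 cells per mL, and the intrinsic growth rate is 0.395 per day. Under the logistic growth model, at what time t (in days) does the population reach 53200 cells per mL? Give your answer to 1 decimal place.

A = (K − N₀)/N₀ = (115000 − 6904)/6904 = 15.657.
Solve 115000/(1 + 15.657·e^(−0.395t)) = 53200: 1 + 15.657·e^(−0.395t) = 2.1617, so e^(−0.395t) = 0.0741939.
−0.395·t = ln(0.0741939) = -2.6011, so t = 2.6011/0.395 = 6.585.

6.6 days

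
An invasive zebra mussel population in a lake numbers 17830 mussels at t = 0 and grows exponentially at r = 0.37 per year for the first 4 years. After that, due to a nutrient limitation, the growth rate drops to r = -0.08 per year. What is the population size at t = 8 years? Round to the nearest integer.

Phase 1: N(4) = 17830·e^(0.37×4) = 17830·e^1.48 = 78326.2.
Phase 2 runs for 8 − 4 = 4 years at r = -0.08.
N(8) = 78326.2·e^(-0.08×4) = 78326.2·e^-0.32 = 56876.5.

56877 mussels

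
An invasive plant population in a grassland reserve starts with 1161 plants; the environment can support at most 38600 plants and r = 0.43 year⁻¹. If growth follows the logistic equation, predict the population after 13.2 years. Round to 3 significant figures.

34800 plants

A = (K − N₀)/N₀ = (38600 − 1161)/1161 = 32.247.
N(t) = K/(1 + A·e^(−rt)) = 38600/(1 + 32.247×e^(−0.43×13.2)).
e^(−5.676) = 0.0034272; denominator = 1 + 32.247×0.0034272 = 1.1105.
N = 38600/1.1105 = 34758.5.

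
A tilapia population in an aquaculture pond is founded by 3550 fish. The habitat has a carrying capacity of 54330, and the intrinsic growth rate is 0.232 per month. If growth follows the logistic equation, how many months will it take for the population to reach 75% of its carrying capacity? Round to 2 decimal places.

16.20 months

A = (K − N₀)/N₀ = (54330 − 3550)/3550 = 14.304.
Solve 54330/(1 + 14.304·e^(−0.232t)) = 40747.5: 1 + 14.304·e^(−0.232t) = 1.3333, so e^(−0.232t) = 0.0233031.
−0.232·t = ln(0.0233031) = -3.7592, so t = 3.7592/0.232 = 16.203.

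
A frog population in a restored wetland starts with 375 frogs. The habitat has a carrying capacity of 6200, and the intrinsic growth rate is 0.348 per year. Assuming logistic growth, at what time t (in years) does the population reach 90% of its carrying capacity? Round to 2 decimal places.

14.20 years

A = (K − N₀)/N₀ = (6200 − 375)/375 = 15.533.
Solve 6200/(1 + 15.533·e^(−0.348t)) = 5580: 1 + 15.533·e^(−0.348t) = 1.1111, so e^(−0.348t) = 0.00715308.
−0.348·t = ln(0.00715308) = -4.9402, so t = 4.9402/0.348 = 14.196.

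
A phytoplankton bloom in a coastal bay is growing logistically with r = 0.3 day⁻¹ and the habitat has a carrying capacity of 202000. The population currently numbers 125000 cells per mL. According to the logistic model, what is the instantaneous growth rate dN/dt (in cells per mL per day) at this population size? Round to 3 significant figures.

14300 cells per mL per day

dN/dt = rN(1 − N/K) = 0.3 × 125000 × (1 − 125000/202000).
1 − 125000/202000 = 0.38119; dN/dt = 0.3 × 125000 × 0.38119 = 14295.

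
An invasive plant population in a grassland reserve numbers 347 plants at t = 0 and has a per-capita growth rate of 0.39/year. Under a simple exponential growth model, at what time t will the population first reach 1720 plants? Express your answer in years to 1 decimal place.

Set N₀·e^(rt) = 1720: e^(0.39·t) = 1720/347 = 4.9568.
0.39·t = ln(4.9568) = 1.6008, so t = 1.6008/0.39 = 4.1045.

4.1 years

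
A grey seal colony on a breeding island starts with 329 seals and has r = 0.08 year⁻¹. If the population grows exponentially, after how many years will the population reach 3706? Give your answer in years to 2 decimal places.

30.27 years

Set N₀·e^(rt) = 3706: e^(0.08·t) = 3706/329 = 11.264.
0.08·t = ln(11.264) = 2.4217, so t = 2.4217/0.08 = 30.271.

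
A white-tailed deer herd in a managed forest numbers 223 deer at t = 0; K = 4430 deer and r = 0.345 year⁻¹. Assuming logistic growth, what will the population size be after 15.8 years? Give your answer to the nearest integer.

4098 deer

A = (K − N₀)/N₀ = (4430 − 223)/223 = 18.865.
N(t) = K/(1 + A·e^(−rt)) = 4430/(1 + 18.865×e^(−0.345×15.8)).
e^(−5.451) = 0.004292; denominator = 1 + 18.865×0.004292 = 1.081.
N = 4430/1.081 = 4098.17.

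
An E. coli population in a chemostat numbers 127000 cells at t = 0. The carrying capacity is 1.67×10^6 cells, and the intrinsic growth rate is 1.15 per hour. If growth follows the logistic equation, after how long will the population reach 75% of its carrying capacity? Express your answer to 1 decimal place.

A = (K − N₀)/N₀ = (1.67×10^6 − 127000)/127000 = 12.15.
Solve 1.67×10^6/(1 + 12.15·e^(−1.15t)) = 1.2525×10^6: 1 + 12.15·e^(−1.15t) = 1.3333, so e^(−1.15t) = 0.0274357.
−1.15·t = ln(0.0274357) = -3.5959, so t = 3.5959/1.15 = 3.1269.

3.1 hours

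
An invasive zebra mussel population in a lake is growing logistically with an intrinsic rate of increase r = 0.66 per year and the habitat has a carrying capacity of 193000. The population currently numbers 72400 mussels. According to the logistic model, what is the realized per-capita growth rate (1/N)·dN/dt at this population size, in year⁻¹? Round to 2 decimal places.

(1/N)·dN/dt = r(1 − N/K) = 0.66 × (1 − 72400/193000).
= 0.66 × 0.62487 = 0.41241.

0.41 per year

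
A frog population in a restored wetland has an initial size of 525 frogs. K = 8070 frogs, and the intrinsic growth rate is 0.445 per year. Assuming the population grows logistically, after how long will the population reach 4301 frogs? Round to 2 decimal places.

6.29 years

A = (K − N₀)/N₀ = (8070 − 525)/525 = 14.371.
Solve 8070/(1 + 14.371·e^(−0.445t)) = 4301: 1 + 14.371·e^(−0.445t) = 1.8763, so e^(−0.445t) = 0.0609757.
−0.445·t = ln(0.0609757) = -2.7973, so t = 2.7973/0.445 = 6.286.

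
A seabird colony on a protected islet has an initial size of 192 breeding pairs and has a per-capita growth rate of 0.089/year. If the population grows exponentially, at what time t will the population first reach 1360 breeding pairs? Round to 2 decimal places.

Set N₀·e^(rt) = 1360: e^(0.089·t) = 1360/192 = 7.0833.
0.089·t = ln(7.0833) = 1.9577, so t = 1.9577/0.089 = 21.997.

22.00 years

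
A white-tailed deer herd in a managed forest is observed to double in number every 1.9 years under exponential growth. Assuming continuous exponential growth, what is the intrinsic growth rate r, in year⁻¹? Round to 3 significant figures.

0.365 per year

r = ln(2)/t_d = 0.6931/1.9 = 0.36481.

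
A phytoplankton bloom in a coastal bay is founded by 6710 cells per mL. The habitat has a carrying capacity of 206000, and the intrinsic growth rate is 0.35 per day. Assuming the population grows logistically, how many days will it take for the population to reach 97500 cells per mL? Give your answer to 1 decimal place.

A = (K − N₀)/N₀ = (206000 − 6710)/6710 = 29.7.
Solve 206000/(1 + 29.7·e^(−0.35t)) = 97500: 1 + 29.7·e^(−0.35t) = 2.1128, so e^(−0.35t) = 0.0374681.
−0.35·t = ln(0.0374681) = -3.2843, so t = 3.2843/0.35 = 9.3836.

9.4 days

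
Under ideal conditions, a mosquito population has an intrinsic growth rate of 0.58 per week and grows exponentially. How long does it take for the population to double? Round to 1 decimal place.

1.2 weeks

Doubling time t_d = ln(2)/r = 0.6931/0.58 = 1.1951.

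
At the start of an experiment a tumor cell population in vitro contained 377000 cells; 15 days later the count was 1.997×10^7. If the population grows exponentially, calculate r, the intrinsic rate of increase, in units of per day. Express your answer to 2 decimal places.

From N(t) = N₀·e^(rt): e^(r·15) = 1.997×10^7/377000 = 52.971.
r·15 = ln(52.971) = 3.9697, so r = 3.9697/15 = 0.26465.

0.26 per day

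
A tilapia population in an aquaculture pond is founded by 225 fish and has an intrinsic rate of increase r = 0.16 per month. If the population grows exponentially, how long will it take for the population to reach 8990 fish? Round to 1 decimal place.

23.0 months

Set N₀·e^(rt) = 8990: e^(0.16·t) = 8990/225 = 39.956.
0.16·t = ln(39.956) = 3.6878, so t = 3.6878/0.16 = 23.049.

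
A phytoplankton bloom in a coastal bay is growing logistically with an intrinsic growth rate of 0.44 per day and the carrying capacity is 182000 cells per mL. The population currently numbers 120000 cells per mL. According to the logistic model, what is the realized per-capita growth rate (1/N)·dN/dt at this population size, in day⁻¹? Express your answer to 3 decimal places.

0.150 per day

(1/N)·dN/dt = r(1 − N/K) = 0.44 × (1 − 120000/182000).
= 0.44 × 0.34066 = 0.14989.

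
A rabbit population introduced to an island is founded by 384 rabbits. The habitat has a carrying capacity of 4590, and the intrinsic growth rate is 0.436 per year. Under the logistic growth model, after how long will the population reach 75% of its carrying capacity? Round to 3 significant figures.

A = (K − N₀)/N₀ = (4590 − 384)/384 = 10.953.
Solve 4590/(1 + 10.953·e^(−0.436t)) = 3442.5: 1 + 10.953·e^(−0.436t) = 1.3333, so e^(−0.436t) = 0.0304327.
−0.436·t = ln(0.0304327) = -3.4922, so t = 3.4922/0.436 = 8.0097.

8.01 years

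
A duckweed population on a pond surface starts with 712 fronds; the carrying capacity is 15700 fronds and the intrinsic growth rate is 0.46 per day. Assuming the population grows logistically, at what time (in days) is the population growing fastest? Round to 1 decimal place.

6.6 days

Logistic growth is fastest at N = K/2 = 7850.
A = (K − N₀)/N₀ = 21.051. Set K/(1 + A·e^(−rt)) = K/2 → A·e^(−rt) = 1.
e^(−0.46t) = 1/21.051 = 0.0475047, so t = ln(21.051)/0.46 = 3.0469/0.46 = 6.6238.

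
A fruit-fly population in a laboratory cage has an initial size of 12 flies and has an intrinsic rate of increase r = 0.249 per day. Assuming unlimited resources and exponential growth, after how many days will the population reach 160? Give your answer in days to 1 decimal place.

Set N₀·e^(rt) = 160: e^(0.249·t) = 160/12 = 13.333.
0.249·t = ln(13.333) = 2.5903, so t = 2.5903/0.249 = 10.403.

10.4 days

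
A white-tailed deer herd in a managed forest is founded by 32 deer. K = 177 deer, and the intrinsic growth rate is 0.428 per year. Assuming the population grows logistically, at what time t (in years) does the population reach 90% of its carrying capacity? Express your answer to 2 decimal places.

8.66 years

A = (K − N₀)/N₀ = (177 − 32)/32 = 4.5312.
Solve 177/(1 + 4.5312·e^(−0.428t)) = 159.3: 1 + 4.5312·e^(−0.428t) = 1.1111, so e^(−0.428t) = 0.0245211.
−0.428·t = ln(0.0245211) = -3.7082, so t = 3.7082/0.428 = 8.6641.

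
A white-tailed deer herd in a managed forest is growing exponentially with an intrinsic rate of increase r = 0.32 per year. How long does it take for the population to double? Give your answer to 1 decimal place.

2.2 years

Doubling time t_d = ln(2)/r = 0.6931/0.32 = 2.1661.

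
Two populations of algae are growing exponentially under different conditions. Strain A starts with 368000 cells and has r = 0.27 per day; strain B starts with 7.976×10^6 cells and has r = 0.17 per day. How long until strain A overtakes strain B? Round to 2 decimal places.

30.76 days

Set 368000·e^(0.27t) = 7.976×10^6·e^(0.17t).
e^((0.27 − 0.17)t) = 7.976×10^6/368000 → e^(0.1·t) = 21.674.
0.1·t = ln(21.674) = 3.0761, so t = 3.0761/0.1 = 30.761.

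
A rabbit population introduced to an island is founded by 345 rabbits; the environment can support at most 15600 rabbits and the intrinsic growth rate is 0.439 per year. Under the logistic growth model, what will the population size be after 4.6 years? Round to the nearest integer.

A = (K − N₀)/N₀ = (15600 − 345)/345 = 44.217.
N(t) = K/(1 + A·e^(−rt)) = 15600/(1 + 44.217×e^(−0.439×4.6)).
e^(−2.019) = 0.13274; denominator = 1 + 44.217×0.13274 = 6.8692.
N = 15600/6.8692 = 2271.01.

2271 rabbits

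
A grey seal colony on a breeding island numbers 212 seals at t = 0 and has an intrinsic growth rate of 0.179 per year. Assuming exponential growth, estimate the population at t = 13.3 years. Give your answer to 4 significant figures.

2292 seals

N(t) = N₀·e^(rt) = 212 × e^(0.179×13.3) = 212 × e^2.381.
e^2.381 ≈ 10.812, so N ≈ 212 × 10.812 = 2292.24.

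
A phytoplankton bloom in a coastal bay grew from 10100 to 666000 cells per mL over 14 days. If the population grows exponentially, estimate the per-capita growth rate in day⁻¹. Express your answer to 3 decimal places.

0.299 per day

From N(t) = N₀·e^(rt): e^(r·14) = 666000/10100 = 65.941.
r·14 = ln(65.941) = 4.1888, so r = 4.1888/14 = 0.2992.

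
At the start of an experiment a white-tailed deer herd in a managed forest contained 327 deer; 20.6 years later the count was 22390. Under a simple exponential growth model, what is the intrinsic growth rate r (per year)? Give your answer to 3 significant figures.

From N(t) = N₀·e^(rt): e^(r·20.6) = 22390/327 = 68.471.
r·20.6 = ln(68.471) = 4.2264, so r = 4.2264/20.6 = 0.20517.

0.205 per year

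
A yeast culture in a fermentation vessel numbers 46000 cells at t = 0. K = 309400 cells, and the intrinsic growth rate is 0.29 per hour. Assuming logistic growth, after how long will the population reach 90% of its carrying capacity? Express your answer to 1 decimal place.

A = (K − N₀)/N₀ = (309400 − 46000)/46000 = 5.7261.
Solve 309400/(1 + 5.7261·e^(−0.29t)) = 278460: 1 + 5.7261·e^(−0.29t) = 1.1111, so e^(−0.29t) = 0.0194044.
−0.29·t = ln(0.0194044) = -3.9423, so t = 3.9423/0.29 = 13.594.

13.6 hours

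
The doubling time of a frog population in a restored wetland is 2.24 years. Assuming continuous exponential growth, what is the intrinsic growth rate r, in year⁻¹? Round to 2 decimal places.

r = ln(2)/t_d = 0.6931/2.24 = 0.30944.

0.31 per year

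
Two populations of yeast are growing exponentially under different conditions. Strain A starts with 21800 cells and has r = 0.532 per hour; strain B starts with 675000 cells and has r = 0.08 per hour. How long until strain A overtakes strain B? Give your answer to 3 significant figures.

7.59 hours

Set 21800·e^(0.532t) = 675000·e^(0.08t).
e^((0.532 − 0.08)t) = 675000/21800 → e^(0.452·t) = 30.963.
0.452·t = ln(30.963) = 3.4328, so t = 3.4328/0.452 = 7.5947.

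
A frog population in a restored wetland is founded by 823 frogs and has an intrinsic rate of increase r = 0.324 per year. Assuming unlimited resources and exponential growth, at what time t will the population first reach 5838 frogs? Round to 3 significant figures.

Set N₀·e^(rt) = 5838: e^(0.324·t) = 5838/823 = 7.0936.
0.324·t = ln(7.0936) = 1.9592, so t = 1.9592/0.324 = 6.0469.

6.05 years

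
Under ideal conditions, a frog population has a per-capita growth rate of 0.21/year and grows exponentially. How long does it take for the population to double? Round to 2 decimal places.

3.30 years

Doubling time t_d = ln(2)/r = 0.6931/0.21 = 3.3007.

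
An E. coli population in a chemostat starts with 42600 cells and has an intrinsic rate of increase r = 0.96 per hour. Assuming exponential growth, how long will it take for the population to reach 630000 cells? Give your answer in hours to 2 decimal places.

2.81 hours

Set N₀·e^(rt) = 630000: e^(0.96·t) = 630000/42600 = 14.789.
0.96·t = ln(14.789) = 2.6939, so t = 2.6939/0.96 = 2.8061.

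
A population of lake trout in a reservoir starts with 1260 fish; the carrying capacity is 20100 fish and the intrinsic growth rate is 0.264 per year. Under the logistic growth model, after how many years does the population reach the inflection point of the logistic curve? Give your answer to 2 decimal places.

10.25 years

Logistic growth is fastest at N = K/2 = 10050.
A = (K − N₀)/N₀ = 14.952. Set K/(1 + A·e^(−rt)) = K/2 → A·e^(−rt) = 1.
e^(−0.264t) = 1/14.952 = 0.066879, so t = ln(14.952)/0.264 = 2.7049/0.264 = 10.246.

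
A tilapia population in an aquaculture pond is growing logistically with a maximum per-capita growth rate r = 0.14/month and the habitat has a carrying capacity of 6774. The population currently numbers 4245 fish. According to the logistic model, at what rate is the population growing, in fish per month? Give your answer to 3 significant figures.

222 fish per month

dN/dt = rN(1 − N/K) = 0.14 × 4245 × (1 − 4245/6774).
1 − 4245/6774 = 0.37334; dN/dt = 0.14 × 4245 × 0.37334 = 221.88.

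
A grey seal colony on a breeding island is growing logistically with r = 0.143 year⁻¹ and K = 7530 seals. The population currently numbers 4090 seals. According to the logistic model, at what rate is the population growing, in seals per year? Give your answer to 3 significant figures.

dN/dt = rN(1 − N/K) = 0.143 × 4090 × (1 − 4090/7530).
1 − 4090/7530 = 0.45684; dN/dt = 0.143 × 4090 × 0.45684 = 267.19.

267 seals per year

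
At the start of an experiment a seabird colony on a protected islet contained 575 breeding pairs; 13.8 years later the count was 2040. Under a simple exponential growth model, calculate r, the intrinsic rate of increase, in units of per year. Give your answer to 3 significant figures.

0.0918 per year

From N(t) = N₀·e^(rt): e^(r·13.8) = 2040/575 = 3.5478.
r·13.8 = ln(3.5478) = 1.2663, so r = 1.2663/13.8 = 0.091763.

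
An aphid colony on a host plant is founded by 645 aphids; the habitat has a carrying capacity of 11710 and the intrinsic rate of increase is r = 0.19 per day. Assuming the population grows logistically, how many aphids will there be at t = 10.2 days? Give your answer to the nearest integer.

3374 aphids

A = (K − N₀)/N₀ = (11710 − 645)/645 = 17.155.
N(t) = K/(1 + A·e^(−rt)) = 11710/(1 + 17.155×e^(−0.19×10.2)).
e^(−1.938) = 0.14399; denominator = 1 + 17.155×0.14399 = 3.4702.
N = 11710/3.4702 = 3374.46.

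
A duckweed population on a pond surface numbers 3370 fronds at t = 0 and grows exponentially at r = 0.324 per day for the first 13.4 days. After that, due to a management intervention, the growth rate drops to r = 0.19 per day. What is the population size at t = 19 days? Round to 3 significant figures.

750000 fronds

Phase 1: N(13.4) = 3370·e^(0.324×13.4) = 3370·e^4.342 = 258918.
Phase 2 runs for 19 − 13.4 = 5.6 days at r = 0.19.
N(19) = 258918·e^(0.19×5.6) = 258918·e^1.064 = 750330.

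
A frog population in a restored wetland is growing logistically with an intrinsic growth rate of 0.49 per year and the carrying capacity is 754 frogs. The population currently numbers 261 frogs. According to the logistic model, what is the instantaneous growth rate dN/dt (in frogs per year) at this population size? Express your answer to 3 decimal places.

83.620 frogs per year

dN/dt = rN(1 − N/K) = 0.49 × 261 × (1 − 261/754).
1 − 261/754 = 0.65385; dN/dt = 0.49 × 261 × 0.65385 = 83.62.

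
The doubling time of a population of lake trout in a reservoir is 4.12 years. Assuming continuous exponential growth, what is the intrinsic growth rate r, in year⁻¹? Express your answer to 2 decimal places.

0.17 per year

r = ln(2)/t_d = 0.6931/4.12 = 0.16824.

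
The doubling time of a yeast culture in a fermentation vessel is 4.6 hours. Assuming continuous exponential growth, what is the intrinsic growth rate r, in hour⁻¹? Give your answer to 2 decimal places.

r = ln(2)/t_d = 0.6931/4.6 = 0.15068.

0.15 per hour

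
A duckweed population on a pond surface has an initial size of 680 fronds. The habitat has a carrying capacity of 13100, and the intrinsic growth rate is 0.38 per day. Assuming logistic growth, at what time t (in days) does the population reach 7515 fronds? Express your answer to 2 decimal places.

8.43 days

A = (K − N₀)/N₀ = (13100 − 680)/680 = 18.265.
Solve 13100/(1 + 18.265·e^(−0.38t)) = 7515: 1 + 18.265·e^(−0.38t) = 1.7432, so e^(−0.38t) = 0.0406894.
−0.38·t = ln(0.0406894) = -3.2018, so t = 3.2018/0.38 = 8.4258.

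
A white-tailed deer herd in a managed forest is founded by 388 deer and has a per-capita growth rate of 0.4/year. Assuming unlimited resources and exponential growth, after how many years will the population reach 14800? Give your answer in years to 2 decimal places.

9.10 years

Set N₀·e^(rt) = 14800: e^(0.4·t) = 14800/388 = 38.144.
0.4·t = ln(38.144) = 3.6414, so t = 3.6414/0.4 = 9.1034.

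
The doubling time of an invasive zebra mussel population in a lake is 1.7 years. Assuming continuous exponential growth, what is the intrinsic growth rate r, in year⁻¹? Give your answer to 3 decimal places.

0.408 per year

r = ln(2)/t_d = 0.6931/1.7 = 0.40773.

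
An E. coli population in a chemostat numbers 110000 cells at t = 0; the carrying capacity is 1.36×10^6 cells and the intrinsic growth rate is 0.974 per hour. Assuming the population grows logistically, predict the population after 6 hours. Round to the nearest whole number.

1316652 cells

A = (K − N₀)/N₀ = (1.36×10^6 − 110000)/110000 = 11.364.
N(t) = K/(1 + A·e^(−rt)) = 1.36×10^6/(1 + 11.364×e^(−0.974×6)).
e^(−5.844) = 0.0028972; denominator = 1 + 11.364×0.0028972 = 1.0329.
N = 1.36×10^6/1.0329 = 1.316652×10^6.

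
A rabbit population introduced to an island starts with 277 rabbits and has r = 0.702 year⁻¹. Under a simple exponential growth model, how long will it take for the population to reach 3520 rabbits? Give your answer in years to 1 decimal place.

Set N₀·e^(rt) = 3520: e^(0.702·t) = 3520/277 = 12.708.
0.702·t = ln(12.708) = 2.5422, so t = 2.5422/0.702 = 3.6214.

3.6 years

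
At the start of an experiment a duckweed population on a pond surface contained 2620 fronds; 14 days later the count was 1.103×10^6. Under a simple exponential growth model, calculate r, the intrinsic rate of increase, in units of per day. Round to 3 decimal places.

0.432 per day

From N(t) = N₀·e^(rt): e^(r·14) = 1.103×10^6/2620 = 420.99.
r·14 = ln(420.99) = 6.0426, so r = 6.0426/14 = 0.43162.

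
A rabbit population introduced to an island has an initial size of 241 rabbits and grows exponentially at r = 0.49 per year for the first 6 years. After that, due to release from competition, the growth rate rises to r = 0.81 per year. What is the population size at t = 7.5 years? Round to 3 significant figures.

Phase 1: N(6) = 241·e^(0.49×6) = 241·e^2.94 = 4558.72.
Phase 2 runs for 7.5 − 6 = 1.5 years at r = 0.81.
N(7.5) = 4558.72·e^(0.81×1.5) = 4558.72·e^1.215 = 15364.2.

15400 rabbits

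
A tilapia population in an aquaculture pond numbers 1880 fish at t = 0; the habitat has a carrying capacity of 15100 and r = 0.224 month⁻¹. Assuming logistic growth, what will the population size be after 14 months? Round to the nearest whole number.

A = (K − N₀)/N₀ = (15100 − 1880)/1880 = 7.0319.
N(t) = K/(1 + A·e^(−rt)) = 15100/(1 + 7.0319×e^(−0.224×14)).
e^(−3.136) = 0.043456; denominator = 1 + 7.0319×0.043456 = 1.3056.
N = 15100/1.3056 = 11565.7.

11566 fish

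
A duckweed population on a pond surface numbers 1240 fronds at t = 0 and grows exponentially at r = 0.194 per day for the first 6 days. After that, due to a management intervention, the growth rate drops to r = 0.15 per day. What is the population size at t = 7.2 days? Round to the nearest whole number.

4755 fronds

Phase 1: N(6) = 1240·e^(0.194×6) = 1240·e^1.164 = 3971.37.
Phase 2 runs for 7.2 − 6 = 1.2 days at r = 0.15.
N(7.2) = 3971.37·e^(0.15×1.2) = 3971.37·e^0.18 = 4754.59.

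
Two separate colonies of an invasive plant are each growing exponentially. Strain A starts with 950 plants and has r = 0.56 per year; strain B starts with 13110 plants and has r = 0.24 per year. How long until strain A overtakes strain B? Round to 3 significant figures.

Set 950·e^(0.56t) = 13110·e^(0.24t).
e^((0.56 − 0.24)t) = 13110/950 → e^(0.32·t) = 13.8.
0.32·t = ln(13.8) = 2.6247, so t = 2.6247/0.32 = 8.2021.

8.20 years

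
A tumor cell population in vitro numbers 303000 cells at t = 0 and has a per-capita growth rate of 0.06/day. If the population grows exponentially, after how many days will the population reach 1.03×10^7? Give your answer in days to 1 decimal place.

58.8 days

Set N₀·e^(rt) = 1.03×10^7: e^(0.06·t) = 1.03×10^7/303000 = 33.993.
0.06·t = ln(33.993) = 3.5262, so t = 3.5262/0.06 = 58.769.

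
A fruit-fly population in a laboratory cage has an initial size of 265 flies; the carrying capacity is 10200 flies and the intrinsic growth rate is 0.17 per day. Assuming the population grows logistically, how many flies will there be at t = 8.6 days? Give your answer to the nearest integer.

1053 flies

A = (K − N₀)/N₀ = (10200 − 265)/265 = 37.491.
N(t) = K/(1 + A·e^(−rt)) = 10200/(1 + 37.491×e^(−0.17×8.6)).
e^(−1.462) = 0.23177; denominator = 1 + 37.491×0.23177 = 9.6893.
N = 10200/9.6893 = 1052.71.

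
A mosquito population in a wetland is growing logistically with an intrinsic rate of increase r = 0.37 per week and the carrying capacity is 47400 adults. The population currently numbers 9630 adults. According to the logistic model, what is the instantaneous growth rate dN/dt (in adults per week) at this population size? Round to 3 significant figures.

2840 adults per week

dN/dt = rN(1 − N/K) = 0.37 × 9630 × (1 − 9630/47400).
1 − 9630/47400 = 0.79684; dN/dt = 0.37 × 9630 × 0.79684 = 2839.2.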